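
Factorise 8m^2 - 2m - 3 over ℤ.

Need a pair with product 8·(-3) = -24 and sum -2: that's -6 and 4.
Split the middle term: 8m^2 - 6m + 4m - 3 = 2m(4m - 3) + (4m - 3).

(2m + 1)(4m - 3)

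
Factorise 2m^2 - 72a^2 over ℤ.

2(m - 6a)(m + 6a)

Pull out the common factor 2; m^2 - 36a^2 is a difference of squares.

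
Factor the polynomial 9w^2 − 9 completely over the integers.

Pull out the common factor 9; w^2 − 1 is a difference of squares.

9(w + 1)(w − 1)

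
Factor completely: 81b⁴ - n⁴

(3b)⁴ − (n)⁴ = ((3b)² − (n)²)((3b)² + (n)²); the first factor splits again, the second (9b² + n²) is irreducible.

(3b + n)(3b - n)(9b² + n²)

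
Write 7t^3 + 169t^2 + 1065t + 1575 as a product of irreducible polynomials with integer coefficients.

(7t + 15)(t + 15)(t + 7)

Among the possible rational roots, t = -15 is a root, so (t + 15) is a factor; dividing leaves 7t^2 + 64t + 105.
The remaining quadratic factors as (7t + 15)(t + 7).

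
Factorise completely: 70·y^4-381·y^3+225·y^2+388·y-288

(2·y-9)·(5·y-4)·(7·y-8)·(y+1)

Testing divisors of the constant over divisors of the leading coefficient, y = 9/2 is a root, so (2·y-9) divides it; the quotient is 35·y^3-33·y^2-36·y+32.
Next, y = 8/7 is a root, giving the factor (7·y-8) and quotient 5·y^2+y-4.
The remaining quadratic factors as (5·y-4)(y+1).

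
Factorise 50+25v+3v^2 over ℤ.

(3v+10)(v+5)

Need a pair with product 3·50 = 150 and sum 25: that's 10 and 15.
Split the middle term: 3v^2+10v + 15v+50 = v(3v+10) + 5(3v+10).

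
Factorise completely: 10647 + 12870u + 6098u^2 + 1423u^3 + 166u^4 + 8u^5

(2u + 7)(4u + 13)(u + 3)(u^2 + 11u + 39)

Trying the rational-root candidates, u = -3 is a root, so (u + 3) is a factor; dividing leaves 8u^4 + 142u^3 + 997u^2 + 3107u + 3549.
Then u = -7/2 is a root, giving the factor (2u + 7) and quotient 4u^3 + 57u^2 + 299u + 507.
Continuing, u = -13/4 is a root, giving the factor (4u + 13) and quotient u^2 + 11u + 39.
The quadratic u^2 + 11u + 39 has discriminant -35 < 0 and is irreducible over ℤ.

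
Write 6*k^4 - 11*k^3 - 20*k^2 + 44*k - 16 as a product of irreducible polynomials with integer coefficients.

By the rational root theorem, k = 1/2 is a root, so (2*k - 1) is a factor; dividing leaves 3*k^3 - 4*k^2 - 12*k + 16.
Continuing, k = -2 is a root, giving the factor (k + 2) and quotient 3*k^2 - 10*k + 8.
The remaining quadratic factors as (k - 2)(3*k - 4).

(2*k - 1)*(3*k - 4)*(k + 2)*(k - 2)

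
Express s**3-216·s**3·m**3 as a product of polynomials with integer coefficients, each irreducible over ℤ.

-s**3·(6·m-1)·(36·m**2+6·m+1)

Every term has a factor of s**3; factoring it out leaves -216·m**3+1.
Recognize a difference of cubes with the parts 1 and 6·m.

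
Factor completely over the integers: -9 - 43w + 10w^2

(2w - 9)(5w + 1)

Need a pair with product 10·(-9) = -90 and sum -43: that's 2 and -45.
Split the middle term: 10w^2 + 2w - 45w - 9 = 2w(5w + 1) - 9(5w + 1).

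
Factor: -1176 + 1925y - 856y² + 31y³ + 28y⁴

Trying the rational-root candidates, y = -7 is a root, so (y + 7) divides it; the quotient is 28y³ - 165y² + 299y - 168.
Then y = 7/4 is a root, so (4y - 7) divides it; the quotient is 7y² - 29y + 24.
The remaining quadratic factors as (7y - 8)(y - 3).

(4y - 7)(7y - 8)(y + 7)(y - 3)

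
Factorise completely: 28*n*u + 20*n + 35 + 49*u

Group as (28*n*u + 20*n) + (49*u + 35) = 4*n*(7*u + 5) + 7*(7*u + 5).
Both groups share the factor (7*u + 5).

(4*n + 7)*(7*u + 5)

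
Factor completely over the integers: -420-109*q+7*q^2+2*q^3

(2*q-15)*(q+4)*(q+7)

Testing divisors of the constant over divisors of the leading coefficient, q = 15/2 is a root, so (2*q-15) is a factor; dividing leaves q^2+11*q+28.
The remaining quadratic factors as (q+4)(q+7).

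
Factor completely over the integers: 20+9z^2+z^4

Substitute u = z^2 to get a quadratic in u, then factor.
z^2+5 is irreducible over ℤ (always positive, so no real roots).
z^2+4 is irreducible over ℤ (sum of squares).

(z^2+4)(z^2+5)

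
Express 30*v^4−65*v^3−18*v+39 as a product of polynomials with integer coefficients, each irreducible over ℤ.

(6*v−13)*(5*v^3−3)

Group as (30*v^4−18*v) + (−65*v^3+39) = 6*v*(5*v^3−3) − 13*(5*v^3−3).
Both groups share the factor (5*v^3−3).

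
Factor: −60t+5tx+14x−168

(5t+14)(x−12)

Group as (5tx−60t) + (14x−168) = 5t(x−12) + 14(x−12).
Both groups share the factor (x−12).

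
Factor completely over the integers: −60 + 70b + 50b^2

10(5b − 3)(b + 2)

Pull out the common factor 10, then factor the remaining trinomial.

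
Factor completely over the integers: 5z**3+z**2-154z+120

Trying the rational-root candidates, z = 4/5 is a root, so (5z-4) divides it; the quotient is z**2+z-30.
The remaining quadratic factors as (z+6)(z-5).

(5z-4)(z+6)(z-5)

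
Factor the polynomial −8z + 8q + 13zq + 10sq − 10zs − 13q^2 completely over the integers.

−(10s − 13q + 8)(z − q)

Group: −10s(z − q) + (13q − 8)(z − q); both groups contain (z − q).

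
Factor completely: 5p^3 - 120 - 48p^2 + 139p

By the rational root theorem, p = 8/5 is a root, so (5p - 8) is a factor; dividing leaves p^2 - 8p + 15.
The remaining quadratic factors as (p - 3)(p - 5).

(5p - 8)(p - 3)(p - 5)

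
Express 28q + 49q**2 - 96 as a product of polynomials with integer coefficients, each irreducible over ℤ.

(7q + 12)(7q - 8)

Need a pair with product 49·(-96) = -4704 and sum 28: that's 84 and -56.
Split the middle term: 49q**2 + 84q - 56q - 96 = 7q(7q + 12) - 8(7q + 12).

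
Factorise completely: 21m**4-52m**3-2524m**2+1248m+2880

(3m-4)(7m+6)(m+10)(m-12)

Among the possible rational roots, m = 4/3 is a root, so (3m-4) divides it; the quotient is 7m**3-8m**2-852m-720.
Next, m = 12 is a root, giving the factor (m-12) and quotient 7m**2+76m+60.
The remaining quadratic factors as (m+10)(7m+6).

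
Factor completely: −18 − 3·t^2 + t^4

(t^2 + 3)·(t^2 − 6)

Substitute u = t^2 to get a quadratic in u, then factor.
t^2 + 3 is irreducible over ℤ (always positive, so no real roots).
t^2 − 6 is irreducible over ℤ (6 is not a perfect square).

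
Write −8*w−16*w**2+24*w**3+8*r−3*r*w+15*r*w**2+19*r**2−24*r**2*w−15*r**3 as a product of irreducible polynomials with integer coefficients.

Group: 5*r*(−3*r**2−r+3*w**2+w) + (8*w−8)*(−3*r**2−r+3*w**2+w); both groups contain (−3*r**2−r+3*w**2+w), so (5*r+8*w−8) is a factor with cofactor −3*r**2−r+3*w**2+w.
The cofactor groups again: −3*r**2−r+3*w**2+w = −r*(3*r+3*w+1) + w*(3*r+3*w+1); both groups contain (3*r+3*w+1), giving −(r−w)*(3*r+3*w+1).

−(3*r+3*w+1)*(5*r+8*w−8)*(r−w)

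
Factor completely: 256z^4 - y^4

(4z)⁴ − (y)⁴ = ((4z)² − (y)²)((4z)² + (y)²); the first factor splits again, the second (16z^2 + y^2) is irreducible.

(4z - y)(4z + y)(16z^2 + y^2)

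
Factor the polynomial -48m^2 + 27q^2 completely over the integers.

3(3q - 4m)(3q + 4m)

Every term has a factor of 3. Then 9q^2 - 16m^2 = (3q)² − (4m)².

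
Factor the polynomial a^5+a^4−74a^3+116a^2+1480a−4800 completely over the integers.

Among the possible rational roots, a = 5 is a root, so (a−5) is a factor; dividing leaves a^4+6a^3−44a^2−104a+960.
Then a = −8 is a root, so (a+8) is a factor; dividing leaves a^3−2a^2−28a+120.
Next, a = −6 is a root, so (a+6) divides it; the quotient is a^2−8a+20.
The quadratic a^2−8a+20 has discriminant −16 < 0 and is irreducible over ℤ.

(a+6)(a+8)(a−5)(a^2−8a+20)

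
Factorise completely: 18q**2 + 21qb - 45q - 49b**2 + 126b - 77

(6q - 7b + 7)(3q + 7b - 11)

Group: 6q(3q + 7b - 11) + (-7b + 7)(3q + 7b - 11); both groups contain (3q + 7b - 11).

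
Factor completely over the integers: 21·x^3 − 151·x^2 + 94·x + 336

(3·x − 7)·(7·x + 8)·(x − 6)

Testing divisors of the constant over divisors of the leading coefficient, x = 6 is a root, so (x − 6) is a factor; dividing leaves 21·x^2 − 25·x − 56.
The remaining quadratic factors as (7·x + 8)(3·x − 7).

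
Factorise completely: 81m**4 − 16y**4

Difference of squares twice: with A = 3m and B = 2y, A⁴ − B⁴ = (A² − B²)(A² + B²), and A² − B² factors again.

(3m + 2y)(3m − 2y)(9m**2 + 4y**2)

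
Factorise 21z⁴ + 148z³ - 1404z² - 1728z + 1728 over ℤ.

(3z - 2)(7z + 12)(z + 12)(z - 6)

Testing divisors of the constant over divisors of the leading coefficient, z = -12/7 is a root, so (7z + 12) is a factor; dividing leaves 3z³ + 16z² - 228z + 144.
Then z = 2/3 is a root, giving the factor (3z - 2) and quotient z² + 6z - 72.
The remaining quadratic factors as (z - 6)(z + 12).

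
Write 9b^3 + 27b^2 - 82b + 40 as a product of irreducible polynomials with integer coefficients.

Among the possible rational roots, b = 2/3 is a root, so (3b - 2) is a factor; dividing leaves 3b^2 + 11b - 20.
The remaining quadratic factors as (b + 5)(3b - 4).

(3b - 2)(3b - 4)(b + 5)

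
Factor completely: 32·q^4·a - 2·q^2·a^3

Every term has a factor of 2·q^2·a. Then 16·q^2 - a^2 = (4·q)² − (a)².

2·a·q^2·(4·q - a)·(4·q + a)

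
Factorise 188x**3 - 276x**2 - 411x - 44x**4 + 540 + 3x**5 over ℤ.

Trying the rational-root candidates, x = 9 is a root, so (x - 9) is a factor; dividing leaves 3x**4 - 17x**3 + 35x**2 + 39x - 60.
Continuing, x = 1 is a root, giving the factor (x - 1) and quotient 3x**3 - 14x**2 + 21x + 60.
Continuing, x = -4/3 is a root, giving the factor (3x + 4) and quotient x**2 - 6x + 15.
The quadratic x**2 - 6x + 15 has discriminant -24 < 0 and is irreducible over ℤ.

(3x + 4)(x - 1)(x - 9)(x**2 - 6x + 15)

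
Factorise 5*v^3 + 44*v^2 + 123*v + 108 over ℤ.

By the rational root theorem, v = -4 is a root, giving the factor (v + 4) and quotient 5*v^2 + 24*v + 27.
The remaining quadratic factors as (v + 3)(5*v + 9).

(5*v + 9)*(v + 3)*(v + 4)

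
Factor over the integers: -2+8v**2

Factor out 2, leaving 4v**2-1, which is a difference of two squares.

2(2v+1)(2v-1)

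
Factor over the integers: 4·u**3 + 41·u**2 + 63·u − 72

Testing divisors of the constant over divisors of the leading coefficient, u = 3/4 is a root, so (4·u − 3) is a factor; dividing leaves u**2 + 11·u + 24.
The remaining quadratic factors as (u + 8)(u + 3).

(4·u − 3)·(u + 3)·(u + 8)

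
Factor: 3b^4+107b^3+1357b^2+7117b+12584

Trying the rational-root candidates, b = -11 is a root, so (b+11) is a factor; dividing leaves 3b^3+74b^2+543b+1144.
Next, b = -13 is a root, giving the factor (b+13) and quotient 3b^2+35b+88.
The remaining quadratic factors as (b+8)(3b+11).

(3b+11)(b+11)(b+13)(b+8)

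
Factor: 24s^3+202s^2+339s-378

Testing divisors of the constant over divisors of the leading coefficient, s = 3/4 is a root, so (4s-3) divides it; the quotient is 6s^2+55s+126.
The remaining quadratic factors as (3s+14)(2s+9).

(2s+9)(3s+14)(4s-3)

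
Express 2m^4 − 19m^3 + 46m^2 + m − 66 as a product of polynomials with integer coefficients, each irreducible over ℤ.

(2m − 11)(m + 1)(m − 2)(m − 3)

Among the possible rational roots, m = 2 is a root, so (m − 2) is a factor; dividing leaves 2m^3 − 15m^2 + 16m + 33.
Continuing, m = −1 is a root, giving the factor (m + 1) and quotient 2m^2 − 17m + 33.
The remaining quadratic factors as (m − 3)(2m − 11).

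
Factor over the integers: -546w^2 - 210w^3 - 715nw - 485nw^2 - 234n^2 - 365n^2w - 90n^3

Group: 2n(-45n^2 - 115nw - 117n - 70w^2 - 182w) + 3w(-45n^2 - 115nw - 117n - 70w^2 - 182w); both groups contain (-45n^2 - 115nw - 117n - 70w^2 - 182w), so (2n + 3w) is a factor with cofactor -45n^2 - 115nw - 117n - 70w^2 - 182w.
The cofactor groups again: -45n^2 - 115nw - 117n - 70w^2 - 182w = -9n(5n + 5w + 13) - 14w(5n + 5w + 13); both groups contain (5n + 5w + 13), giving -(9n + 14w)(5n + 5w + 13).

-(2n + 3w)(5n + 5w + 13)(9n + 14w)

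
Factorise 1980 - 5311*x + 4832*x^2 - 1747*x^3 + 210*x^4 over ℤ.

Testing divisors of the constant over divisors of the leading coefficient, x = 5/6 is a root, so (6*x - 5) divides it; the quotient is 35*x^3 - 262*x^2 + 587*x - 396.
Next, x = 9/7 is a root, so (7*x - 9) is a factor; dividing leaves 5*x^2 - 31*x + 44.
The remaining quadratic factors as (x - 4)(5*x - 11).

(5*x - 11)*(6*x - 5)*(7*x - 9)*(x - 4)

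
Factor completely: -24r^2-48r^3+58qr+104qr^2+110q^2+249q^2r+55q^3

Group: 11q(5q^2+24qr+10q+16r^2+8r) - 3r(5q^2+24qr+10q+16r^2+8r); both groups contain (5q^2+24qr+10q+16r^2+8r), so (11q-3r) is a factor with cofactor 5q^2+24qr+10q+16r^2+8r.
The cofactor groups again: 5q^2+24qr+10q+16r^2+8r = q(5q+4r) + (4r+2)(5q+4r); both groups contain (5q+4r), giving (q+4r+2)(5q+4r).

(11q-3r)(5q+4r)(q+4r+2)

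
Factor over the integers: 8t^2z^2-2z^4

2z^2(2t+z)(2t-z)

Every term has a factor of 2z^2. Then 4t^2-z^2 = (2t)² − (z)².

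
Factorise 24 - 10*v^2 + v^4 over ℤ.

(v + 2)*(v - 2)*(v^2 - 6)

Substitute u = v^2 to get a quadratic in u, then factor.
v^2 - 4 is a difference of squares.
v^2 - 6 is irreducible over ℤ (6 is not a perfect square).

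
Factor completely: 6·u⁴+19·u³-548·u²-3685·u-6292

By the rational root theorem, u = -4 is a root, so (u+4) is a factor; dividing leaves 6·u³-5·u²-528·u-1573.
Then u = -13/2 is a root, giving the factor (2·u+13) and quotient 3·u²-22·u-121.
The remaining quadratic factors as (3·u+11)(u-11).

(2·u+13)·(3·u+11)·(u+4)·(u-11)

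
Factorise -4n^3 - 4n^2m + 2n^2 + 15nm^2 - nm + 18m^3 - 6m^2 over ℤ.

-(n - 2m)(2n + 3m)(2n + 3m - 1)

Group: 2n(-2n^2 + nm + n + 6m^2 - 2m) + 3m(-2n^2 + nm + n + 6m^2 - 2m); both groups contain (-2n^2 + nm + n + 6m^2 - 2m), so (2n + 3m) is a factor with cofactor -2n^2 + nm + n + 6m^2 - 2m.
The cofactor groups again: -2n^2 + nm + n + 6m^2 - 2m = -2n(n - 2m) + (-3m + 1)(n - 2m); both groups contain (n - 2m), giving -(2n + 3m - 1)(n - 2m).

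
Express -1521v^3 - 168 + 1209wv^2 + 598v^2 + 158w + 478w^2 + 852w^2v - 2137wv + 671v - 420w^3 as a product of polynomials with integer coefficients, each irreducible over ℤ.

-(14w - 13v - 8)(5w - 13v + 3)(6w + 9v - 7)

Group: 6w(-70w^2 + 247wv - 2w - 169v^2 - 65v + 24) + (9v - 7)(-70w^2 + 247wv - 2w - 169v^2 - 65v + 24); both groups contain (-70w^2 + 247wv - 2w - 169v^2 - 65v + 24), so (6w + 9v - 7) is a factor with cofactor -70w^2 + 247wv - 2w - 169v^2 - 65v + 24.
The cofactor groups again: -70w^2 + 247wv - 2w - 169v^2 - 65v + 24 = -14w(5w - 13v + 3) + (13v + 8)(5w - 13v + 3); both groups contain (5w - 13v + 3), giving -(14w - 13v - 8)(5w - 13v + 3).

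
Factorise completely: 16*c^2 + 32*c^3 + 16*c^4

16*c^2*(c + 1)^2

Factor out 16*c^2 first: what remains is c^2 + 2*c + 1.
Recognize a perfect-square trinomial with the parts c and 1.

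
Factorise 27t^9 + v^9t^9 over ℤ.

t^9(v^3 + 3)(v^6 - 3v^3 + 9)

Every term has a factor of t^9; factoring it out leaves v^9 + 27.
Recognize a sum of cubes with the parts 3 and v^3.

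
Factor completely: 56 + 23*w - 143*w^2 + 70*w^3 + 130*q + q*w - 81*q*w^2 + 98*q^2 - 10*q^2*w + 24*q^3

Group: 6*q*(4*q^2 + 3*q*w + 11*q - 10*w^2 + 9*w + 7) + (-7*w + 8)*(4*q^2 + 3*q*w + 11*q - 10*w^2 + 9*w + 7); both groups contain (4*q^2 + 3*q*w + 11*q - 10*w^2 + 9*w + 7), so (6*q - 7*w + 8) is a factor with cofactor 4*q^2 + 3*q*w + 11*q - 10*w^2 + 9*w + 7.
The cofactor groups again: 4*q^2 + 3*q*w + 11*q - 10*w^2 + 9*w + 7 = 4*q*(q + 2*w + 1) + (-5*w + 7)*(q + 2*w + 1); both groups contain (q + 2*w + 1), giving (4*q - 5*w + 7)*(q + 2*w + 1).

(4*q - 5*w + 7)*(6*q - 7*w + 8)*(q + 2*w + 1)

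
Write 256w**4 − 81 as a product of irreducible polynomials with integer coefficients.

(4w)⁴ − (3)⁴ = ((4w)² − (3)²)((4w)² + (3)²); the first factor splits again, the second (16w**2 + 9) is irreducible.

(4w + 3)(4w − 3)(16w**2 + 9)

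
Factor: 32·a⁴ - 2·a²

2·a²·(4·a + 1)·(4·a - 1)

Every term has a factor of 2·a². Then 16·a² - 1 = (4·a)² − (1)².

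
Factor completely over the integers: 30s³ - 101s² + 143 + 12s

(5s - 11)(6s - 13)(s + 1)

By the rational root theorem, s = 11/5 is a root, giving the factor (5s - 11) and quotient 6s² - 7s - 13.
The remaining quadratic factors as (s + 1)(6s - 13).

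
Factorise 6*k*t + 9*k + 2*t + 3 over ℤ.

Group as (6*k*t + 9*k) + (2*t + 3) = 3*k*(2*t + 3) + (2*t + 3).
Both groups share the factor (2*t + 3).

(2*t + 3)*(3*k + 1)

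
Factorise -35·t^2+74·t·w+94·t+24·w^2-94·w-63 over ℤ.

-(5·t-12·w-7)·(7·t+2·w-9)

Group: -7·t·(5·t-12·w-7) + (-2·w+9)·(5·t-12·w-7); both groups contain (5·t-12·w-7).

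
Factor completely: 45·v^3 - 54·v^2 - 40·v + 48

(5·v - 6)·(9·v^2 - 8)

Group as (45·v^3 - 40·v) + (-54·v^2 + 48) = 5·v·(9·v^2 - 8) - 6·(9·v^2 - 8).
Both groups share the factor (9·v^2 - 8).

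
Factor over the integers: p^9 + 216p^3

Every term has a factor of p^3; factoring it out leaves p^6 + 216.
Recognize a sum of cubes with the parts 6 and p^2.

p^3(p^2 + 6)(p^4 - 6p^2 + 36)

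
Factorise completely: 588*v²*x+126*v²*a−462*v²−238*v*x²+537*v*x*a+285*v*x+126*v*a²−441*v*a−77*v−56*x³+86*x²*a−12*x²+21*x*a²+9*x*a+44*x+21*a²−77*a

(14*x+3*a−11)*(6*v+x+1)*(7*v−4*x+7*a)

Group: 14*x*(42*v²−17*v*x+42*v*a+7*v−4*x²+7*x*a−4*x+7*a) + (3*a−11)*(42*v²−17*v*x+42*v*a+7*v−4*x²+7*x*a−4*x+7*a); both groups contain (42*v²−17*v*x+42*v*a+7*v−4*x²+7*x*a−4*x+7*a), so (14*x+3*a−11) is a factor with cofactor 42*v²−17*v*x+42*v*a+7*v−4*x²+7*x*a−4*x+7*a.
The cofactor groups again: 42*v²−17*v*x+42*v*a+7*v−4*x²+7*x*a−4*x+7*a = 6*v*(7*v−4*x+7*a) + (x+1)*(7*v−4*x+7*a); both groups contain (7*v−4*x+7*a), giving (6*v+x+1)*(7*v−4*x+7*a).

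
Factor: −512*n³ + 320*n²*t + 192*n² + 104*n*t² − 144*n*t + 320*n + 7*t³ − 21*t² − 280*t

Group: 8*n*(−64*n² − 16*n*t + 24*n − t² + 3*t + 40) − 7*t*(−64*n² − 16*n*t + 24*n − t² + 3*t + 40); both groups contain (−64*n² − 16*n*t + 24*n − t² + 3*t + 40), so (8*n − 7*t) is a factor with cofactor −64*n² − 16*n*t + 24*n − t² + 3*t + 40.
The cofactor groups again: −64*n² − 16*n*t + 24*n − t² + 3*t + 40 = −8*n*(8*n + t − 8) + (−t − 5)*(8*n + t − 8); both groups contain (8*n + t − 8), giving −(8*n + t + 5)*(8*n + t − 8).

−(8*n + t + 5)*(8*n + t − 8)*(8*n − 7*t)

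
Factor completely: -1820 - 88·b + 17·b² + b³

(b + 13)·(b + 14)·(b - 10)

Among the possible rational roots, b = -14 is a root, so (b + 14) is a factor; dividing leaves b² + 3·b - 130.
The remaining quadratic factors as (b - 10)(b + 13).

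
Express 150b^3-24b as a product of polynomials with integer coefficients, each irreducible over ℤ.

6b(5b+2)(5b-2)

Pull out the common factor 6b; 25b^2-4 is a difference of squares.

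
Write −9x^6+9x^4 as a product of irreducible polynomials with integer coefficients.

Pull out the common factor 9x^4, leaving −x^2+1.
Recognize a difference of squares with the parts 1 and x.

−9x^4(x+1)(x−1)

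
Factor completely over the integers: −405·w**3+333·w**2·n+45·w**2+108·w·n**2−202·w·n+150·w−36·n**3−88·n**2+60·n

Group: 9·w·(−45·w**2−8·w·n+30·w+4·n**2+12·n) + (−9·n+5)·(−45·w**2−8·w·n+30·w+4·n**2+12·n); both groups contain (−45·w**2−8·w·n+30·w+4·n**2+12·n), so (9·w−9·n+5) is a factor with cofactor −45·w**2−8·w·n+30·w+4·n**2+12·n.
The cofactor groups again: −45·w**2−8·w·n+30·w+4·n**2+12·n = −5·w·(9·w−2·n−6) − 2·n·(9·w−2·n−6); both groups contain (9·w−2·n−6), giving −(5·w+2·n)·(9·w−2·n−6).

−(9·w−2·n−6)·(9·w−9·n+5)·(5·w+2·n)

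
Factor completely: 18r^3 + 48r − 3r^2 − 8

(6r − 1)(3r^2 + 8)

Group as (18r^3 + 48r) + (−3r^2 − 8) = 6r(3r^2 + 8) − (3r^2 + 8).
Both groups share the factor (3r^2 + 8).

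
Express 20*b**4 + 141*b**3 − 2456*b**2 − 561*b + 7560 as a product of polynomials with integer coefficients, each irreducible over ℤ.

(4*b − 7)*(5*b + 9)*(b + 15)*(b − 8)

Among the possible rational roots, b = 8 is a root, so (b − 8) is a factor; dividing leaves 20*b**3 + 301*b**2 − 48*b − 945.
Then b = −15 is a root, giving the factor (b + 15) and quotient 20*b**2 + b − 63.
The remaining quadratic factors as (4*b − 7)(5*b + 9).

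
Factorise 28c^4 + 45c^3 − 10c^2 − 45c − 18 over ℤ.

(4c + 3)(7c + 6)(c + 1)(c − 1)

Trying the rational-root candidates, c = −6/7 is a root, so (7c + 6) divides it; the quotient is 4c^3 + 3c^2 − 4c − 3.
Next, c = −1 is a root, so (c + 1) is a factor; dividing leaves 4c^2 − c − 3.
The remaining quadratic factors as (c − 1)(4c + 3).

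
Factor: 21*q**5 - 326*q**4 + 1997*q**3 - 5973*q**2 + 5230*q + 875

(3*q - 5)*(7*q + 1)*(q - 7)*(q**2 - 7*q + 25)

Testing divisors of the constant over divisors of the leading coefficient, q = 7 is a root, giving the factor (q - 7) and quotient 21*q**4 - 179*q**3 + 744*q**2 - 765*q - 125.
Continuing, q = 5/3 is a root, so (3*q - 5) divides it; the quotient is 7*q**3 - 48*q**2 + 168*q + 25.
Continuing, q = -1/7 is a root, giving the factor (7*q + 1) and quotient q**2 - 7*q + 25.
The quadratic q**2 - 7*q + 25 has discriminant -51 < 0 and is irreducible over ℤ.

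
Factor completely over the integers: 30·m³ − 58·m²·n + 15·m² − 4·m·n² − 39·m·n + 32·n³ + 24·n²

Group: m·(30·m² − 28·m·n + 15·m − 32·n² − 24·n) − n·(30·m² − 28·m·n + 15·m − 32·n² − 24·n); both groups contain (30·m² − 28·m·n + 15·m − 32·n² − 24·n), so (m − n) is a factor with cofactor 30·m² − 28·m·n + 15·m − 32·n² − 24·n.
The cofactor groups again: 30·m² − 28·m·n + 15·m − 32·n² − 24·n = 6·m·(5·m − 8·n) + (4·n + 3)·(5·m − 8·n); both groups contain (5·m − 8·n), giving (6·m + 4·n + 3)·(5·m − 8·n).

(5·m − 8·n)·(6·m + 4·n + 3)·(m − n)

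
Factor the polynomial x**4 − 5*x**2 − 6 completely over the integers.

(x**2 + 1)*(x**2 − 6)

Substitute u = x**2 to get a quadratic in u, then factor.
x**2 − 6 is irreducible over ℤ (6 is not a perfect square).
x**2 + 1 is irreducible over ℤ (sum of squares).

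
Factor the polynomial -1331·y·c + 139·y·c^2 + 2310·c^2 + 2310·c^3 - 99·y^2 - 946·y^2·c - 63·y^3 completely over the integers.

Group: 7·y·(-9·y^2 - 121·y·c + 210·c^2) + (11·c + 11)·(-9·y^2 - 121·y·c + 210·c^2); both groups contain (-9·y^2 - 121·y·c + 210·c^2), so (7·y + 11·c + 11) is a factor with cofactor -9·y^2 - 121·y·c + 210·c^2.
The cofactor groups again: -9·y^2 - 121·y·c + 210·c^2 = -9·y·(y + 15·c) + 14·c·(y + 15·c); both groups contain (y + 15·c), giving -(9·y - 14·c)·(y + 15·c).

-(9·y - 14·c)·(7·y + 11·c + 11)·(y + 15·c)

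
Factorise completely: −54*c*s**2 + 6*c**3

6*c*(c + 3*s)*(c − 3*s)

Every term has a factor of 6*c. Then c**2 − 9*s**2 = (c)² − (3*s)².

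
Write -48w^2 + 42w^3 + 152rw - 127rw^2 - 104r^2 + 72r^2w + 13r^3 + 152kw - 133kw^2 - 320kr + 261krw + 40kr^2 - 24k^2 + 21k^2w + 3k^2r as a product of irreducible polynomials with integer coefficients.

Group: r(3k^2 + 40kr - 19kw + 13r^2 - 19rw + 6w^2) + (7w - 8)(3k^2 + 40kr - 19kw + 13r^2 - 19rw + 6w^2); both groups contain (3k^2 + 40kr - 19kw + 13r^2 - 19rw + 6w^2), so (r + 7w - 8) is a factor with cofactor 3k^2 + 40kr - 19kw + 13r^2 - 19rw + 6w^2.
The cofactor groups again: 3k^2 + 40kr - 19kw + 13r^2 - 19rw + 6w^2 = 3k(k + 13r - 6w) + (r - w)(k + 13r - 6w); both groups contain (k + 13r - 6w), giving (3k + r - w)(k + 13r - 6w).

(3k + r - w)(k + 13r - 6w)(r + 7w - 8)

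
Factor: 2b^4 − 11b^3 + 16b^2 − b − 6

By the rational root theorem, b = 3 is a root, so (b − 3) is a factor; dividing leaves 2b^3 − 5b^2 + b + 2.
Then b = 1 is a root, so (b − 1) divides it; the quotient is 2b^2 − 3b − 2.
The remaining quadratic factors as (2b + 1)(b − 2).

(2b + 1)(b − 1)(b − 2)(b − 3)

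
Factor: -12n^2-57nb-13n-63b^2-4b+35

-(4n+7b-5)(3n+9b+7)

Group: -3n(4n+7b-5) + (-9b-7)(4n+7b-5); both groups contain (4n+7b-5).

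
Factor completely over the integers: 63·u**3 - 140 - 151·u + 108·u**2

(3·u + 7)·(3·u - 4)·(7·u + 5)

Trying the rational-root candidates, u = 4/3 is a root, so (3·u - 4) is a factor; dividing leaves 21·u**2 + 64·u + 35.
The remaining quadratic factors as (7·u + 5)(3·u + 7).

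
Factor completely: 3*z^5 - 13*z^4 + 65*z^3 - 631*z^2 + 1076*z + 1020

(3*z + 2)*(z - 3)*(z - 5)*(z^2 + 3*z + 34)

By the rational root theorem, z = 3 is a root, giving the factor (z - 3) and quotient 3*z^4 - 4*z^3 + 53*z^2 - 472*z - 340.
Continuing, z = -2/3 is a root, so (3*z + 2) is a factor; dividing leaves z^3 - 2*z^2 + 19*z - 170.
Then z = 5 is a root, giving the factor (z - 5) and quotient z^2 + 3*z + 34.
The quadratic z^2 + 3*z + 34 has discriminant -127 < 0 and is irreducible over ℤ.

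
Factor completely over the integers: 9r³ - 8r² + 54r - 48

(9r - 8)(r² + 6)

Group as (9r³ + 54r) + (-8r² - 48) = 9r(r² + 6) - 8(r² + 6).
Both groups share the factor (r² + 6).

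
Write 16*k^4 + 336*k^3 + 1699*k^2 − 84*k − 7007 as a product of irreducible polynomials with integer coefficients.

Testing divisors of the constant over divisors of the leading coefficient, k = −11/4 is a root, giving the factor (4*k + 11) and quotient 4*k^3 + 73*k^2 + 224*k − 637.
Next, k = 7/4 is a root, so (4*k − 7) is a factor; dividing leaves k^2 + 20*k + 91.
The remaining quadratic factors as (k + 13)(k + 7).

(4*k + 11)*(4*k − 7)*(k + 13)*(k + 7)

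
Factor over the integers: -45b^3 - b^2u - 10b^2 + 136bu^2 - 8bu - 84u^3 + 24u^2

Group: 5b(-9b^2 - 11bu - 2b + 14u^2 - 4u) - 6u(-9b^2 - 11bu - 2b + 14u^2 - 4u); both groups contain (-9b^2 - 11bu - 2b + 14u^2 - 4u), so (5b - 6u) is a factor with cofactor -9b^2 - 11bu - 2b + 14u^2 - 4u.
The cofactor groups again: -9b^2 - 11bu - 2b + 14u^2 - 4u = -9b(b + 2u) + (7u - 2)(b + 2u); both groups contain (b + 2u), giving -(9b - 7u + 2)(b + 2u).

-(5b - 6u)(9b - 7u + 2)(b + 2u)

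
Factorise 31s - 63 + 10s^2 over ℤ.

Need a pair with product 10·(-63) = -630 and sum 31: that's 45 and -14.
Split the middle term: 10s^2 + 45s - 14s - 63 = 5s(2s + 9) - 7(2s + 9).

(2s + 9)(5s - 7)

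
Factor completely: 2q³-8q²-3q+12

Group as (2q³-3q) + (-8q²+12) = q(2q²-3) - 4(2q²-3).
Both groups share the factor (2q²-3).

(q-4)(2q²-3)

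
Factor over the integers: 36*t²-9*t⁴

-9*t²*(t+2)*(t-2)

Factor out 9*t² first: what remains is -t²+4.
Recognize a difference of squares with the parts 2 and t.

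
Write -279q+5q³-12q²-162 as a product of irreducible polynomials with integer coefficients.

Among the possible rational roots, q = -3/5 is a root, giving the factor (5q+3) and quotient q²-3q-54.
The remaining quadratic factors as (q+6)(q-9).

(5q+3)(q+6)(q-9)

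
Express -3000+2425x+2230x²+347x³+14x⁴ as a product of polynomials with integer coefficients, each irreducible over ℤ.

(2x+5)(7x-5)(x+15)(x+8)

Trying the rational-root candidates, x = -5/2 is a root, so (2x+5) is a factor; dividing leaves 7x³+156x²+725x-600.
Continuing, x = 5/7 is a root, giving the factor (7x-5) and quotient x²+23x+120.
The remaining quadratic factors as (x+15)(x+8).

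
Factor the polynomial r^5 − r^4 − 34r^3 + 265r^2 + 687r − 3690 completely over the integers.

By the rational root theorem, r = −5 is a root, so (r + 5) is a factor; dividing leaves r^4 − 6r^3 − 4r^2 + 285r − 738.
Next, r = −6 is a root, so (r + 6) divides it; the quotient is r^3 − 12r^2 + 68r − 123.
Next, r = 3 is a root, so (r − 3) is a factor; dividing leaves r^2 − 9r + 41.
The quadratic r^2 − 9r + 41 has discriminant −83 < 0 and is irreducible over ℤ.

(r + 5)(r + 6)(r − 3)(r^2 − 9r + 41)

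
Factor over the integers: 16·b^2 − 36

4·(2·b + 3)·(2·b − 3)

Pull out the common factor 4; 4·b^2 − 9 is a difference of squares.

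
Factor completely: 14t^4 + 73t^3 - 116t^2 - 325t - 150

(2t - 5)(7t + 5)(t + 1)(t + 6)

Trying the rational-root candidates, t = -6 is a root, so (t + 6) divides it; the quotient is 14t^3 - 11t^2 - 50t - 25.
Then t = -5/7 is a root, so (7t + 5) is a factor; dividing leaves 2t^2 - 3t - 5.
The remaining quadratic factors as (t + 1)(2t - 5).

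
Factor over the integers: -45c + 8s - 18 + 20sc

Group as (20sc + 8s) + (-45c - 18) = 4s(5c + 2) - 9(5c + 2).
Both groups share the factor (5c + 2).

(4s - 9)(5c + 2)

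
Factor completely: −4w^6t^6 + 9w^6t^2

−t^2w^6(2t^2 + 3)(2t^2 − 3)

Pull out the common factor w^6t^2, leaving −4t^4 + 9.
Recognize a difference of squares with the parts 3 and 2t^2.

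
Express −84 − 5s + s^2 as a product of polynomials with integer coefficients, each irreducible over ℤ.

(s + 7)(s − 12)

Two integers with product −84 and sum −5 are 7 and −12.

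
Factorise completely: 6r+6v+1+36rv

(6r+1)(6v+1)

Group as (36rv+6r) + (6v+1) = 6r(6v+1) + (6v+1).
Both groups share the factor (6v+1).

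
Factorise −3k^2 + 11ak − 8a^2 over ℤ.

−(8a − 3k)(a − k)

Group: −8a(a − k) + 3k(a − k); both groups contain (a − k).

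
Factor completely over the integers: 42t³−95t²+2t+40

Testing divisors of the constant over divisors of the leading coefficient, t = 2 is a root, so (t−2) divides it; the quotient is 42t²−11t−20.
The remaining quadratic factors as (7t+4)(6t−5).

(6t−5)(7t+4)(t−2)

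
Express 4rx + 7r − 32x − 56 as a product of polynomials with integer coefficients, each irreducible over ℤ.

Group as (4rx + 7r) + (−32x − 56) = r(4x + 7) − 8(4x + 7).
Both groups share the factor (4x + 7).

(4x + 7)(r − 8)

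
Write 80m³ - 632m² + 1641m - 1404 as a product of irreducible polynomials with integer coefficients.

(4m - 13)(4m - 9)(5m - 12)

Among the possible rational roots, m = 9/4 is a root, so (4m - 9) is a factor; dividing leaves 20m² - 113m + 156.
The remaining quadratic factors as (4m - 13)(5m - 12).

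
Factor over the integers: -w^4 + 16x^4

Difference of squares twice: with A = 2x and B = w, A⁴ − B⁴ = (A² − B²)(A² + B²), and A² − B² factors again.

(2x - w)(2x + w)(4x^2 + w^2)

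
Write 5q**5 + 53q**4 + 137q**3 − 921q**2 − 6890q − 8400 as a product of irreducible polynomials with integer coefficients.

Among the possible rational roots, q = −6 is a root, giving the factor (q + 6) and quotient 5q**4 + 23q**3 − q**2 − 915q − 1400.
Next, q = −8/5 is a root, so (5q + 8) is a factor; dividing leaves q**3 + 3q**2 − 5q − 175.
Next, q = 5 is a root, so (q − 5) is a factor; dividing leaves q**2 + 8q + 35.
The quadratic q**2 + 8q + 35 has discriminant −76 < 0 and is irreducible over ℤ.

(5q + 8)(q + 6)(q − 5)(q**2 + 8q + 35)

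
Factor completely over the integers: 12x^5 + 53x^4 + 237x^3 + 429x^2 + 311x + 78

Testing divisors of the constant over divisors of the leading coefficient, x = -3/4 is a root, so (4x + 3) is a factor; dividing leaves 3x^4 + 11x^3 + 51x^2 + 69x + 26.
Continuing, x = -2/3 is a root, so (3x + 2) divides it; the quotient is x^3 + 3x^2 + 15x + 13.
Next, x = -1 is a root, giving the factor (x + 1) and quotient x^2 + 2x + 13.
The quadratic x^2 + 2x + 13 has discriminant -48 < 0 and is irreducible over ℤ.

(3x + 2)(4x + 3)(x + 1)(x^2 + 2x + 13)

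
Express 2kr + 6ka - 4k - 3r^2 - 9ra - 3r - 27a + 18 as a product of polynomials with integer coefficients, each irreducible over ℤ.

Group: 2k(r + 3a - 2) + (-3r - 9)(r + 3a - 2); both groups contain (r + 3a - 2).

(2k - 3r - 9)(r + 3a - 2)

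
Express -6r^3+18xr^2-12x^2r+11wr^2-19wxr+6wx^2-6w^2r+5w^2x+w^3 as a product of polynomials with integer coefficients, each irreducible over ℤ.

(w-2r)(w+3x-3r)(w+2x-r)

Group: w(w^2+2wx-3wr-4xr+2r^2) + (3x-3r)(w^2+2wx-3wr-4xr+2r^2); both groups contain (w^2+2wx-3wr-4xr+2r^2), so (w+3x-3r) is a factor with cofactor w^2+2wx-3wr-4xr+2r^2.
The cofactor groups again: w^2+2wx-3wr-4xr+2r^2 = w(w+2x-r) - 2r(w+2x-r); both groups contain (w+2x-r), giving (w-2r)(w+2x-r).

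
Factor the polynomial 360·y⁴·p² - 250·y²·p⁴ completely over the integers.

10·p²·y²·(6·y - 5·p)·(6·y + 5·p)

Pull out the common factor 10·y²·p²; 36·y² - 25·p² is a difference of squares.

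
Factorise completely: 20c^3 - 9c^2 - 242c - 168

(4c + 3)(5c + 14)(c - 4)

Testing divisors of the constant over divisors of the leading coefficient, c = -14/5 is a root, so (5c + 14) is a factor; dividing leaves 4c^2 - 13c - 12.
The remaining quadratic factors as (c - 4)(4c + 3).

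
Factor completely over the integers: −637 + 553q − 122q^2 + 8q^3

(2q − 13)(4q − 7)(q − 7)

Testing divisors of the constant over divisors of the leading coefficient, q = 7 is a root, so (q − 7) divides it; the quotient is 8q^2 − 66q + 91.
The remaining quadratic factors as (2q − 13)(4q − 7).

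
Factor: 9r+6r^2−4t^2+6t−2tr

Group: −2t(2t−2r−3) − 3r(2t−2r−3); both groups contain (2t−2r−3).

−(2t−2r−3)(2t+3r)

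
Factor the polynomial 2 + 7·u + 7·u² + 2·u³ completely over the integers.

(2·u + 1)·(u + 1)·(u + 2)

Trying the rational-root candidates, u = -2 is a root, giving the factor (u + 2) and quotient 2·u² + 3·u + 1.
The remaining quadratic factors as (u + 1)(2·u + 1).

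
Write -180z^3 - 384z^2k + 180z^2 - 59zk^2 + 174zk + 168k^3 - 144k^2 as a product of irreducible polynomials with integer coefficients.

Group: 2z(-90z^2 - 57zk + 90z + 56k^2 - 48k) + 3k(-90z^2 - 57zk + 90z + 56k^2 - 48k); both groups contain (-90z^2 - 57zk + 90z + 56k^2 - 48k), so (2z + 3k) is a factor with cofactor -90z^2 - 57zk + 90z + 56k^2 - 48k.
The cofactor groups again: -90z^2 - 57zk + 90z + 56k^2 - 48k = -15z(6z + 7k - 6) + 8k(6z + 7k - 6); both groups contain (6z + 7k - 6), giving -(15z - 8k)(6z + 7k - 6).

-(15z - 8k)(2z + 3k)(6z + 7k - 6)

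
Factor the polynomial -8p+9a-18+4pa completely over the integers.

Group as (4pa-8p) + (9a-18) = 4p(a-2) + 9(a-2).
Both groups share the factor (a-2).

(4p+9)(a-2)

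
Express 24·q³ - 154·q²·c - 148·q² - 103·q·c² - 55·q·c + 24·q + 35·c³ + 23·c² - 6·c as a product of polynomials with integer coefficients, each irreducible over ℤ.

Group: q·(24·q² + 14·q·c - 4·q - 5·c² + c) + (-7·c - 6)·(24·q² + 14·q·c - 4·q - 5·c² + c); both groups contain (24·q² + 14·q·c - 4·q - 5·c² + c), so (q - 7·c - 6) is a factor with cofactor 24·q² + 14·q·c - 4·q - 5·c² + c.
The cofactor groups again: 24·q² + 14·q·c - 4·q - 5·c² + c = 6·q·(4·q - c) + (5·c - 1)·(4·q - c); both groups contain (4·q - c), giving (6·q + 5·c - 1)·(4·q - c).

(q - 7·c - 6)·(4·q - c)·(6·q + 5·c - 1)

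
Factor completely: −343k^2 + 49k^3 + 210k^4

Pull out the common factor 7k^2, then factor the remaining trinomial.

7k^2(5k + 7)(6k − 7)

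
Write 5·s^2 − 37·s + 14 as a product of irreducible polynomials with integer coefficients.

(5·s − 2)·(s − 7)

Need a pair with product 5·14 = 70 and sum −37: that's −2 and −35.
Split the middle term: 5·s^2 − 2·s − 35·s + 14 = s·(5·s − 2) − 7·(5·s − 2).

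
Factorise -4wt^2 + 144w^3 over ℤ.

4w(6w - t)(6w + t)

Pull out the common factor 4w; 36w^2 - t^2 is a difference of squares.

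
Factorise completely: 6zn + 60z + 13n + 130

Group as (6zn + 60z) + (13n + 130) = 6z(n + 10) + 13(n + 10).
Both groups share the factor (n + 10).

(6z + 13)(n + 10)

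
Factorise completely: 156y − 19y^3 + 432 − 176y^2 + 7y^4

Trying the rational-root candidates, y = −4 is a root, so (y + 4) divides it; the quotient is 7y^3 − 47y^2 + 12y + 108.
Then y = 2 is a root, giving the factor (y − 2) and quotient 7y^2 − 33y − 54.
The remaining quadratic factors as (y − 6)(7y + 9).

(7y + 9)(y + 4)(y − 2)(y − 6)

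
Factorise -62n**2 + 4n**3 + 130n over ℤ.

Pull out the common factor 2n, then factor the remaining trinomial.

2n(2n - 5)(n - 13)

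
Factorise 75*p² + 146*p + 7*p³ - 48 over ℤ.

(7*p - 2)*(p + 3)*(p + 8)

Among the possible rational roots, p = -8 is a root, giving the factor (p + 8) and quotient 7*p² + 19*p - 6.
The remaining quadratic factors as (7*p - 2)(p + 3).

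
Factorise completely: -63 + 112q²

Factor out 7, leaving 16q² - 9, which is a difference of two squares.

7(4q + 3)(4q - 3)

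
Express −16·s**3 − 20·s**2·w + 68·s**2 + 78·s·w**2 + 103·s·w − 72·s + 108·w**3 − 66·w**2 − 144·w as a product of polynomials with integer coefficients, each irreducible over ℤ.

Group: 4·s·(−4·s**2 − 14·s·w + 9·s − 12·w**2 + 18·w) + (−9·w − 8)·(−4·s**2 − 14·s·w + 9·s − 12·w**2 + 18·w); both groups contain (−4·s**2 − 14·s·w + 9·s − 12·w**2 + 18·w), so (4·s − 9·w − 8) is a factor with cofactor −4·s**2 − 14·s·w + 9·s − 12·w**2 + 18·w.
The cofactor groups again: −4·s**2 − 14·s·w + 9·s − 12·w**2 + 18·w = −4·s·(s + 2·w) + (−6·w + 9)·(s + 2·w); both groups contain (s + 2·w), giving −(4·s + 6·w − 9)·(s + 2·w).

−(4·s + 6·w − 9)·(4·s − 9·w − 8)·(s + 2·w)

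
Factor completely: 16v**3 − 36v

Factor out 4v, leaving 4v**2 − 9, which is a difference of two squares.

4v(2v + 3)(2v − 3)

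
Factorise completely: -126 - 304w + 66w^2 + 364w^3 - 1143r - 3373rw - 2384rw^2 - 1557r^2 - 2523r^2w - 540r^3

Group: 15r(-36r^2 - 173rw - 99r - 182w^2 - 215w - 63) + (-2w + 2)(-36r^2 - 173rw - 99r - 182w^2 - 215w - 63); both groups contain (-36r^2 - 173rw - 99r - 182w^2 - 215w - 63), so (15r - 2w + 2) is a factor with cofactor -36r^2 - 173rw - 99r - 182w^2 - 215w - 63.
The cofactor groups again: -36r^2 - 173rw - 99r - 182w^2 - 215w - 63 = -9r(4r + 13w + 7) + (-14w - 9)(4r + 13w + 7); both groups contain (4r + 13w + 7), giving -(9r + 14w + 9)(4r + 13w + 7).

-(15r - 2w + 2)(4r + 13w + 7)(9r + 14w + 9)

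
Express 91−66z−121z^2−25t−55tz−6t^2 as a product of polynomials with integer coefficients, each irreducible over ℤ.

−(2t+11z+13)(3t+11z−7)

Group: −3t(2t+11z+13) + (−11z+7)(2t+11z+13); both groups contain (2t+11z+13).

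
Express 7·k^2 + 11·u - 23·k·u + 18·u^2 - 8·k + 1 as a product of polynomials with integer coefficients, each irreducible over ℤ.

(7·k - 9·u - 1)·(k - 2·u - 1)

Group: k·(7·k - 9·u - 1) + (-2·u - 1)·(7·k - 9·u - 1); both groups contain (7·k - 9·u - 1).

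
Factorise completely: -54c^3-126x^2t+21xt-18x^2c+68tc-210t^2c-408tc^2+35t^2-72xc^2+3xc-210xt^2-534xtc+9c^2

Group: 7t(-18x^2-30xt-72xc+3x-30tc+5t-54c^2+9c) + c(-18x^2-30xt-72xc+3x-30tc+5t-54c^2+9c); both groups contain (-18x^2-30xt-72xc+3x-30tc+5t-54c^2+9c), so (7t+c) is a factor with cofactor -18x^2-30xt-72xc+3x-30tc+5t-54c^2+9c.
The cofactor groups again: -18x^2-30xt-72xc+3x-30tc+5t-54c^2+9c = -6x(3x+5t+9c) + (-6c+1)(3x+5t+9c); both groups contain (3x+5t+9c), giving -(6x+6c-1)(3x+5t+9c).

-(6x+6c-1)(3x+5t+9c)(7t+c)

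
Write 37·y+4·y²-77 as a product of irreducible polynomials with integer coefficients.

Need a pair with product 4·(-77) = -308 and sum 37: that's 44 and -7.
Split the middle term: 4·y²+44·y - 7·y-77 = 4·y·(y+11) - 7·(y+11).

(4·y-7)·(y+11)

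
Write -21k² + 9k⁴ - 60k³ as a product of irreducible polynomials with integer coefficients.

Pull out the common factor 3k², then factor the remaining trinomial.

3k²(3k + 1)(k - 7)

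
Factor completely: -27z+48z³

3z(4z+3)(4z-3)

Every term has a factor of 3z. Then 16z²-9 = (4z)² − (3)².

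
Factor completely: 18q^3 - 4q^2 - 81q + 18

Group as (18q^3 - 81q) + (-4q^2 + 18) = 9q(2q^2 - 9) - 2(2q^2 - 9).
Both groups share the factor (2q^2 - 9).

(9q - 2)(2q^2 - 9)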